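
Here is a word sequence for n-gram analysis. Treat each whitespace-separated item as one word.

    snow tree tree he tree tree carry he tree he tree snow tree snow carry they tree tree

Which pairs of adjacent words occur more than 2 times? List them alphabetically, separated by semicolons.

he tree; tree tree

Bigram counts meeting the condition (more than 2 times):
  he tree: 3
  tree tree: 3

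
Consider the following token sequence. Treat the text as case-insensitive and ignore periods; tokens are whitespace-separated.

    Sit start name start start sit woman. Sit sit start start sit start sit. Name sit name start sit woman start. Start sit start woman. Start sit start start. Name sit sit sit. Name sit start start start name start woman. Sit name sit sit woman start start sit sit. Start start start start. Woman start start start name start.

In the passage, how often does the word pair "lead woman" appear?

Scanning the 59 overlapping bigram windows for "lead woman":
  (none found)

0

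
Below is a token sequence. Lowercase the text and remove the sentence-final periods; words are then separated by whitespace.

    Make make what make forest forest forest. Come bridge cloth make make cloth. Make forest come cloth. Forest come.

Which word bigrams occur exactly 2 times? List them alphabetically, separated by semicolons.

cloth make; forest forest; make forest; make make

Bigram counts meeting the condition (exactly 2 times):
  cloth make: 2
  forest forest: 2
  make forest: 2
  make make: 2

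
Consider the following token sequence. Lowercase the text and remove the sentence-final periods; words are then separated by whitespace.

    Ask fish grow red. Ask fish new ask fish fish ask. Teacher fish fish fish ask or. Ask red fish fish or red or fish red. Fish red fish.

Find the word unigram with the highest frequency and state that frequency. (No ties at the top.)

Unigram frequencies (highest first):
  fish: 12
  ask: 6
  red: 5
  or: 3
  grow: 1
  new: 1
  … (1 more, each ≤ 1)

"fish", 12 times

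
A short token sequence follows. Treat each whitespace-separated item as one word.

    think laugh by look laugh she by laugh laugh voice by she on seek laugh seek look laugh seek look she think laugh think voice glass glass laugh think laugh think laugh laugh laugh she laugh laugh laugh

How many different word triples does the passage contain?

38 tokens → 36 trigram windows in total.
Repeated trigrams (each contributes count−1 duplicates):
  laugh laugh laugh: 2
  laugh seek look: 2
  laugh think laugh: 2
  think laugh think: 2
4 duplicate windows → 36 − 4 = 32 distinct.

32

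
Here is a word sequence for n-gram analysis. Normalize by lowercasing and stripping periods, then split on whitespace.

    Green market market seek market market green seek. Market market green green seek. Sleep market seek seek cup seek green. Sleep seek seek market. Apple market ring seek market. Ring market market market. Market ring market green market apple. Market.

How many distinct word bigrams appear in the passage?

20

40 tokens → 39 bigram windows in total.
Repeated bigrams (each contributes count−1 duplicates):
  market market: 6
  seek market: 4
  market green: 3
  market ring: 3
  apple market: 2
  green market: 2
  green seek: 2
  market apple: 2
  … (3 more repeated)
19 duplicate windows → 39 − 19 = 20 distinct.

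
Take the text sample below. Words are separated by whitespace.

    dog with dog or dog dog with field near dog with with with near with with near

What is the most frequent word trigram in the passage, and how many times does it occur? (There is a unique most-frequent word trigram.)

Trigram frequencies (highest first):
  with with near: 2
  dog with dog: 1
  with dog or: 1
  dog or dog: 1
  or dog dog: 1
  dog dog with: 1
  … (8 more, each ≤ 1)

"with with near", 2 times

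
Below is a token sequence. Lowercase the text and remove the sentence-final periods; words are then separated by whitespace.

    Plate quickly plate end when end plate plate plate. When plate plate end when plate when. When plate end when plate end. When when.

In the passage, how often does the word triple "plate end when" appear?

4

Scanning the 22 overlapping trigram windows for "plate end when":
  position 3–5: plate end when
  position 12–14: plate end when
  position 18–20: plate end when
  position 21–23: plate end when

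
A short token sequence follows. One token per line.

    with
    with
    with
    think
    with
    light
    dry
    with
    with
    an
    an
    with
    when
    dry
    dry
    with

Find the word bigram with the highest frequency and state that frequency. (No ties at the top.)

"with with", 3 times

Bigram frequencies (highest first):
  with with: 3
  dry with: 2
  with think: 1
  think with: 1
  with light: 1
  light dry: 1
  … (6 more, each ≤ 1)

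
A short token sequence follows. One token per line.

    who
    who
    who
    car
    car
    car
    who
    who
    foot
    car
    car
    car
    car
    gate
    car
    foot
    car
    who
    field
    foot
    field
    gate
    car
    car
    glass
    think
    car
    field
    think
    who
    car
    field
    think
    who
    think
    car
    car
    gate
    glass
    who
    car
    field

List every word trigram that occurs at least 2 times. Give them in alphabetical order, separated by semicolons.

Trigram counts meeting the condition (at least 2 times):
  car car car: 3
  car car gate: 2
  car field think: 2
  field think who: 2
  who car field: 2

car car car; car car gate; car field think; field think who; who car field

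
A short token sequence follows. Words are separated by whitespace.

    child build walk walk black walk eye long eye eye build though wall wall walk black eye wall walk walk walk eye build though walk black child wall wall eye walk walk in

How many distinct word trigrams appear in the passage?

30

33 tokens → 31 trigram windows in total.
Repeated trigrams (each contributes count−1 duplicates):
  eye build though: 2
1 duplicate windows → 31 − 1 = 30 distinct.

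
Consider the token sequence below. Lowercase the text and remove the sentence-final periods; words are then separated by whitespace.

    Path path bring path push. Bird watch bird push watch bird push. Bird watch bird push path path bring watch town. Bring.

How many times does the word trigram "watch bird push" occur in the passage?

3

Scanning the 20 overlapping trigram windows for "watch bird push":
  position 7–9: watch bird push
  position 10–12: watch bird push
  position 14–16: watch bird push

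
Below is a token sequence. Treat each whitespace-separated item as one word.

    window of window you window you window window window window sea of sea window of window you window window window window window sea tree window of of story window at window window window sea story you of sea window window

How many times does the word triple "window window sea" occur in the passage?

3

Scanning the 38 overlapping trigram windows for "window window sea":
  position 9–11: window window sea
  position 21–23: window window sea
  position 32–34: window window sea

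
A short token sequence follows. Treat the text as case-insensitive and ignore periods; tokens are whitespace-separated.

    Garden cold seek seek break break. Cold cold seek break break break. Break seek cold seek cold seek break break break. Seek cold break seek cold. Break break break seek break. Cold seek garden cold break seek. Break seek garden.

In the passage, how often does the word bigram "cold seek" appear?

Scanning the 39 overlapping bigram windows for "cold seek":
  position 2–3: cold seek
  position 8–9: cold seek
  position 15–16: cold seek
  position 17–18: cold seek
  position 32–33: cold seek

5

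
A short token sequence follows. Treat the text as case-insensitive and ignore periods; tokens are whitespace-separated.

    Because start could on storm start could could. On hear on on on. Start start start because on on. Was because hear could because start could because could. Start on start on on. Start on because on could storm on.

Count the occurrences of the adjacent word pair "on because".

1

Scanning the 39 overlapping bigram windows for "on because":
  position 35–36: on because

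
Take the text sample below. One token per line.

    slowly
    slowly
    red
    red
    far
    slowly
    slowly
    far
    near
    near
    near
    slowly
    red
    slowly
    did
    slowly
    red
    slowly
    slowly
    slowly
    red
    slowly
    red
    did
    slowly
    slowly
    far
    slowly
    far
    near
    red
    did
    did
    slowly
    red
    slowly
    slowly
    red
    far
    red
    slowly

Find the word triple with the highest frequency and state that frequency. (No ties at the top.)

"slowly red slowly", 4 times

Trigram frequencies (highest first):
  slowly red slowly: 4
  slowly slowly red: 3
  slowly slowly far: 2
  slowly far near: 2
  did slowly red: 2
  red slowly slowly: 2
  … (24 more, each ≤ 1)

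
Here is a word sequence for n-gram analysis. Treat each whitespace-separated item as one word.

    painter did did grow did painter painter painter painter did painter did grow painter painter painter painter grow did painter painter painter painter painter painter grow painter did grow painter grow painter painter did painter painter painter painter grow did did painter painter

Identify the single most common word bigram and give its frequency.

"painter painter", 16 times

Bigram frequencies (highest first):
  painter painter: 16
  painter did: 5
  did painter: 5
  grow painter: 4
  painter grow: 4
  did grow: 3
  … (2 more, each ≤ 3)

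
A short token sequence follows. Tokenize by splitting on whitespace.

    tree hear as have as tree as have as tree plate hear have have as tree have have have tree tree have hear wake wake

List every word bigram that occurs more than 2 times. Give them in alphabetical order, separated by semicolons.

Bigram counts meeting the condition (more than 2 times):
  as tree: 3
  have as: 3
  have have: 3

as tree; have as; have have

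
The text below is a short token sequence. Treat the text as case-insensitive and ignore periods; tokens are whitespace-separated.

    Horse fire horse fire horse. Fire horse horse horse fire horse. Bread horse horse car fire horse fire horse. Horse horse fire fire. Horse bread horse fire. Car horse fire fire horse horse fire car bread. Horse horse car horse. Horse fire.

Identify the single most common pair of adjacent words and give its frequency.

"horse fire", 10 times

Bigram frequencies (highest first):
  horse fire: 10
  fire horse: 8
  horse horse: 8
  bread horse: 3
  horse bread: 2
  horse car: 2
  … (5 more, each ≤ 2)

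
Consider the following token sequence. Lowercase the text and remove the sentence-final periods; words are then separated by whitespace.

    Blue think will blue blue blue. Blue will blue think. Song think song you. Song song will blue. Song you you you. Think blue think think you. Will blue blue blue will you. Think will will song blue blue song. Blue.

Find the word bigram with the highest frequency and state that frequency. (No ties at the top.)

Bigram frequencies (highest first):
  blue blue: 6
  will blue: 4
  blue think: 3
  think will: 2
  blue will: 2
  think song: 2
  … (16 more, each ≤ 2)

"blue blue", 6 times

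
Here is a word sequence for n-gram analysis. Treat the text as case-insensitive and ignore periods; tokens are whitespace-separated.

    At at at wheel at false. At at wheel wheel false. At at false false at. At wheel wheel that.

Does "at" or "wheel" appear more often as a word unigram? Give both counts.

"at" (10 vs 5)

"at": 10 occurrences
"wheel": 5 occurrences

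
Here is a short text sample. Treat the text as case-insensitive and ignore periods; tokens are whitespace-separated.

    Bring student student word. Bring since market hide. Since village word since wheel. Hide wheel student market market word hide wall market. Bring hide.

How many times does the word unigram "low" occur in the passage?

Scanning the 24 tokens for "low":
  (none found)

0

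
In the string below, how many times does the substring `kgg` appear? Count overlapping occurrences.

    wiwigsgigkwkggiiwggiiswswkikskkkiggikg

1

Sliding a length-3 window over the 38 characters (36 positions):
  position 12–14: kgg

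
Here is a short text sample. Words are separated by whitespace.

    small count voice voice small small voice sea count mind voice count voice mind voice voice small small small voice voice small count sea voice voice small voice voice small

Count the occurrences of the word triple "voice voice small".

5

Scanning the 28 overlapping trigram windows for "voice voice small":
  position 3–5: voice voice small
  position 15–17: voice voice small
  position 20–22: voice voice small
  position 25–27: voice voice small
  position 28–30: voice voice small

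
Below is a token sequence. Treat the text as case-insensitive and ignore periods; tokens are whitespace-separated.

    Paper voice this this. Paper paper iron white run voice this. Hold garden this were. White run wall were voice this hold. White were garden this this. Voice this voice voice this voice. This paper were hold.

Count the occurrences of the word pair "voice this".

6

Scanning the 36 overlapping bigram windows for "voice this":
  position 2–3: voice this
  position 10–11: voice this
  position 20–21: voice this
  position 28–29: voice this
  position 31–32: voice this
  position 33–34: voice this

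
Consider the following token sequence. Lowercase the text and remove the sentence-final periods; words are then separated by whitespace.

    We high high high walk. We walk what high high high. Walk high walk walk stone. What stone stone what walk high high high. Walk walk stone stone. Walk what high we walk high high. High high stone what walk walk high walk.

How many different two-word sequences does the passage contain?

17

43 tokens → 42 bigram windows in total.
Repeated bigrams (each contributes count−1 duplicates):
  high high: 9
  high walk: 5
  walk high: 4
  stone what: 3
  walk walk: 3
  stone stone: 2
  walk stone: 2
  walk what: 2
  … (3 more repeated)
25 duplicate windows → 42 − 25 = 17 distinct.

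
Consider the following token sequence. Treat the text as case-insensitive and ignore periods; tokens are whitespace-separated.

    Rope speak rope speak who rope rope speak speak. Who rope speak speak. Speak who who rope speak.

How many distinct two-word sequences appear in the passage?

18 tokens → 17 bigram windows in total.
Repeated bigrams (each contributes count−1 duplicates):
  rope speak: 5
  speak speak: 3
  speak who: 3
  who rope: 3
10 duplicate windows → 17 − 10 = 7 distinct.

7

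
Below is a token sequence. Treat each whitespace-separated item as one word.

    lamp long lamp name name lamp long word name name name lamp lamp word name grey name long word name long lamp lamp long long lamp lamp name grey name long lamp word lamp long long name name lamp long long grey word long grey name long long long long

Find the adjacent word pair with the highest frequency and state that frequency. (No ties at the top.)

Bigram frequencies (highest first):
  long long: 6
  lamp long: 5
  long lamp: 4
  name name: 4
  name long: 4
  name lamp: 3
  … (12 more, each ≤ 3)

"long long", 6 times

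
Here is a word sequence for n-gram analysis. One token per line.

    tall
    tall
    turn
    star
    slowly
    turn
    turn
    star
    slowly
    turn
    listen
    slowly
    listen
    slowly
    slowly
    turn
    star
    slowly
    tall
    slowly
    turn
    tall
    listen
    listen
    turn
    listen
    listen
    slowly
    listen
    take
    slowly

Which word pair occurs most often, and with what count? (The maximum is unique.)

Bigram frequencies (highest first):
  slowly turn: 4
  turn star: 3
  star slowly: 3
  listen slowly: 3
  turn listen: 2
  slowly listen: 2
  … (12 more, each ≤ 2)

"slowly turn", 4 times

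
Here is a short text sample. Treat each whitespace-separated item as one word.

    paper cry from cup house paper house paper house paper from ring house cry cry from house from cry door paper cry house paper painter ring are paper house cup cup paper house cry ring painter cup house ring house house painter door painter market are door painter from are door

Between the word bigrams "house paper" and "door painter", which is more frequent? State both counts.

"house paper": 4 occurrences
"door painter": 2 occurrences

"house paper" (4 vs 2)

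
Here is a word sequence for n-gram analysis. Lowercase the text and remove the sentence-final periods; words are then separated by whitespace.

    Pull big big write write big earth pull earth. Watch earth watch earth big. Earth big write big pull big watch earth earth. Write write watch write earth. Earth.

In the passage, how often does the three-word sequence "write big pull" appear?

Scanning the 27 overlapping trigram windows for "write big pull":
  position 17–19: write big pull

1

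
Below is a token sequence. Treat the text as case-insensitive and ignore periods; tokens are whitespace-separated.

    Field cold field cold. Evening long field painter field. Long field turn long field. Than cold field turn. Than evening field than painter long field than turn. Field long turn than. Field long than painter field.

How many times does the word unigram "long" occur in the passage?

6

Scanning the 36 tokens for "long":
  position 6: long
  position 10: long
  position 13: long
  position 24: long
  position 29: long
  position 33: long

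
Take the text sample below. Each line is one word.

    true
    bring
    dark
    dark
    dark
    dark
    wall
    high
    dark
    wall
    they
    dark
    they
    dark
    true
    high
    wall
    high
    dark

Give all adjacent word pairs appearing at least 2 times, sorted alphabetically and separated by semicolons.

Bigram counts meeting the condition (at least 2 times):
  dark dark: 3
  dark wall: 2
  high dark: 2
  they dark: 2
  wall high: 2

dark dark; dark wall; high dark; they dark; wall high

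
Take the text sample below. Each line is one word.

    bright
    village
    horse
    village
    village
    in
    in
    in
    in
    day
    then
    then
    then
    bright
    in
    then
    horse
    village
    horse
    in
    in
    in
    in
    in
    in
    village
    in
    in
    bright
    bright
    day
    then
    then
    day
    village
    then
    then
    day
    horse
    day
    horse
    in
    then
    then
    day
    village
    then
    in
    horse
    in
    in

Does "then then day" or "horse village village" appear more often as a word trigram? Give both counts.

"then then day": 3 occurrences
"horse village village": 1 occurrence

"then then day" (3 vs 1)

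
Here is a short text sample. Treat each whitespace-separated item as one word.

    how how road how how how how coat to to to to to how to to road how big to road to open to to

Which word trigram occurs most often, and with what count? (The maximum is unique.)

"to to to", 3 times

Trigram frequencies (highest first):
  to to to: 3
  how how how: 2
  how how road: 1
  how road how: 1
  road how how: 1
  how how coat: 1
  … (14 more, each ≤ 1)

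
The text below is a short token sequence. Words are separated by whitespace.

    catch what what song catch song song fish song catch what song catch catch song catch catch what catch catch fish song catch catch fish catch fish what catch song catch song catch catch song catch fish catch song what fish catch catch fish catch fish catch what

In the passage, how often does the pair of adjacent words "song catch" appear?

8

Scanning the 47 overlapping bigram windows for "song catch":
  position 4–5: song catch
  position 9–10: song catch
  position 12–13: song catch
  position 15–16: song catch
  position 22–23: song catch
  position 30–31: song catch
  position 32–33: song catch
  position 35–36: song catch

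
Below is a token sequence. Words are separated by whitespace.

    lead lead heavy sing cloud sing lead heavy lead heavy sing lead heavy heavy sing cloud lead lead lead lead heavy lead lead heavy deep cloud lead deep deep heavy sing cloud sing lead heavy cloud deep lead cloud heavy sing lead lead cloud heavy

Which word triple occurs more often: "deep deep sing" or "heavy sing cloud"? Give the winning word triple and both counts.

"deep deep sing": 0 occurrences
"heavy sing cloud": 3 occurrences

"heavy sing cloud" (3 vs 0)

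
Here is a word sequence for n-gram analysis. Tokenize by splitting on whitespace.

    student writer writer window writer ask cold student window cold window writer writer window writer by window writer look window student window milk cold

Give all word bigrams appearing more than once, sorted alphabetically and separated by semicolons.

student window; window writer; writer window; writer writer

Bigram counts meeting the condition (more than once):
  student window: 2
  window writer: 4
  writer window: 2
  writer writer: 2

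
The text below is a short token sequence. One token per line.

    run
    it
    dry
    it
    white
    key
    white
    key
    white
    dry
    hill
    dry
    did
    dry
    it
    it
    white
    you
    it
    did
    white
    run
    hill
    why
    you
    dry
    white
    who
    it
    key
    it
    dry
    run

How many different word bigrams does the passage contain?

33 tokens → 32 bigram windows in total.
Repeated bigrams (each contributes count−1 duplicates):
  dry it: 2
  it dry: 2
  it white: 2
  key white: 2
  white key: 2
5 duplicate windows → 32 − 5 = 27 distinct.

27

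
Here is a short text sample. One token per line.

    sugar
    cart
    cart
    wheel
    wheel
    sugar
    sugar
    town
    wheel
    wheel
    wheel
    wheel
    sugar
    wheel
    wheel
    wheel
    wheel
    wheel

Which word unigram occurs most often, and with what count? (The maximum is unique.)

"wheel", 11 times

Unigram frequencies (highest first):
  wheel: 11
  sugar: 4
  cart: 2
  town: 1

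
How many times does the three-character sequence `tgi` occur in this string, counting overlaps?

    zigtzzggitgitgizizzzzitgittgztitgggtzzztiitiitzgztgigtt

Sliding a length-3 window over the 55 characters (53 positions):
  position 10–12: tgi
  position 13–15: tgi
  position 23–25: tgi
  position 50–52: tgi

4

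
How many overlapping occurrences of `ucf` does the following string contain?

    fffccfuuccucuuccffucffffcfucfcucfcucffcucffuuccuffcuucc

Sliding a length-3 window over the 55 characters (53 positions):
  position 19–21: ucf
  position 27–29: ucf
  position 31–33: ucf
  position 35–37: ucf
  position 40–42: ucf

5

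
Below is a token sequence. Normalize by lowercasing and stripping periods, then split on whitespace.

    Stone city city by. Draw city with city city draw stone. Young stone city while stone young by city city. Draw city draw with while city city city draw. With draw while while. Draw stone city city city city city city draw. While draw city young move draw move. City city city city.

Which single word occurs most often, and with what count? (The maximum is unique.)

"city", 23 times

Unigram frequencies (highest first):
  city: 23
  draw: 10
  stone: 5
  while: 5
  with: 3
  young: 3
  … (2 more, each ≤ 2)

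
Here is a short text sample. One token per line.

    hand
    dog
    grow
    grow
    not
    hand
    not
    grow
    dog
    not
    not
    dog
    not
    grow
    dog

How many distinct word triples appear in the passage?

15 tokens → 13 trigram windows in total.
Repeated trigrams (each contributes count−1 duplicates):
  not grow dog: 2
1 duplicate windows → 13 − 1 = 12 distinct.

12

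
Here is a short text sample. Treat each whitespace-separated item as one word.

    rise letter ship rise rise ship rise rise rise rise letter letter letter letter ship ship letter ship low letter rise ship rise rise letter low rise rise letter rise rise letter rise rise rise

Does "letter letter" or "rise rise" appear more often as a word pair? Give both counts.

"rise rise" (9 vs 3)

"letter letter": 3 occurrences
"rise rise": 9 occurrences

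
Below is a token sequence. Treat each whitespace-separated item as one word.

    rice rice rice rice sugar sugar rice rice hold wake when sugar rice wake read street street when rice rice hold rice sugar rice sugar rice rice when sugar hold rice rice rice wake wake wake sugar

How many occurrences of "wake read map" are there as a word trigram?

Scanning the 35 overlapping trigram windows for "wake read map":
  (none found)

0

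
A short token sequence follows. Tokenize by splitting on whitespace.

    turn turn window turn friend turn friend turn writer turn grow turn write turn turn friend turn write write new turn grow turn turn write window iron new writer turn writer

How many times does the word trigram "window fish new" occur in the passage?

Scanning the 29 overlapping trigram windows for "window fish new":
  (none found)

0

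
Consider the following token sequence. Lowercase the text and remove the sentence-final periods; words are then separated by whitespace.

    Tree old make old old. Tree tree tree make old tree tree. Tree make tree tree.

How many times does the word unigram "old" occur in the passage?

4

Scanning the 16 tokens for "old":
  position 2: old
  position 4: old
  position 5: old
  position 10: old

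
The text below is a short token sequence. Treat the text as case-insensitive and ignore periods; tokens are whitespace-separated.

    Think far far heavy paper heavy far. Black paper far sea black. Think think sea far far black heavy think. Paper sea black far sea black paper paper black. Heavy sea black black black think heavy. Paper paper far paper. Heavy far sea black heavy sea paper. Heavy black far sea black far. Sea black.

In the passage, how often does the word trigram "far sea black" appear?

Scanning the 53 overlapping trigram windows for "far sea black":
  position 10–12: far sea black
  position 24–26: far sea black
  position 42–44: far sea black
  position 50–52: far sea black
  position 53–55: far sea black

5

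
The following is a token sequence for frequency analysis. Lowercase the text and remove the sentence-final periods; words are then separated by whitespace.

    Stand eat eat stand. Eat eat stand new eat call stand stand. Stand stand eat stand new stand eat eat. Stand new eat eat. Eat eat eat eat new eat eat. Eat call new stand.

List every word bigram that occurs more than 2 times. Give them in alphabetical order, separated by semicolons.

Bigram counts meeting the condition (more than 2 times):
  eat eat: 10
  eat stand: 4
  new eat: 3
  stand eat: 4
  stand new: 3
  stand stand: 3

eat eat; eat stand; new eat; stand eat; stand new; stand stand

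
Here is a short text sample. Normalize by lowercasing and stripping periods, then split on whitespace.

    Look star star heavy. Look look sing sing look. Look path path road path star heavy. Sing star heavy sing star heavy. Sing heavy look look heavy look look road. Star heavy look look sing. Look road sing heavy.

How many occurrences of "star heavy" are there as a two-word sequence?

Scanning the 38 overlapping bigram windows for "star heavy":
  position 3–4: star heavy
  position 15–16: star heavy
  position 18–19: star heavy
  position 21–22: star heavy
  position 31–32: star heavy

5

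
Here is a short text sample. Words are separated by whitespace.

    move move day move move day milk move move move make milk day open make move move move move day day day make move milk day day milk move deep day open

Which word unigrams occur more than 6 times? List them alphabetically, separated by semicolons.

day; move

Unigram counts meeting the condition (more than 6 times):
  day: 9
  move: 13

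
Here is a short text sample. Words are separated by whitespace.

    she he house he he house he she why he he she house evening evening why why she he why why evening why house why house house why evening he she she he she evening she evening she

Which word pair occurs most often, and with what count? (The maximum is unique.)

Bigram frequencies (highest first):
  he she: 4
  she he: 3
  he house: 2
  house he: 2
  he he: 2
  evening why: 2
  … (16 more, each ≤ 2)

"he she", 4 times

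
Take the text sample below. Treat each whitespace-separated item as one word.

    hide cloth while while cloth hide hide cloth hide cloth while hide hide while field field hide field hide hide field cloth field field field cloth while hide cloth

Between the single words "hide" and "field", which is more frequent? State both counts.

"hide" (10 vs 7)

"hide": 10 occurrences
"field": 7 occurrences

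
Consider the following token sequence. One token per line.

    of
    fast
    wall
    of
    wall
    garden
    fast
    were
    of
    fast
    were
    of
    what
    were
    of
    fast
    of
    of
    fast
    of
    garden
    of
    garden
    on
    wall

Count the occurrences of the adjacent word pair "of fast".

Scanning the 24 overlapping bigram windows for "of fast":
  position 1–2: of fast
  position 9–10: of fast
  position 15–16: of fast
  position 18–19: of fast

4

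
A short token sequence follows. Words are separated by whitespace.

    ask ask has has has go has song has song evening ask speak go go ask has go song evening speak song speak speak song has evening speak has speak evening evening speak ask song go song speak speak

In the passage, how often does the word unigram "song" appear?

Scanning the 39 tokens for "song":
  position 8: song
  position 10: song
  position 19: song
  position 22: song
  position 25: song
  position 35: song
  position 37: song

7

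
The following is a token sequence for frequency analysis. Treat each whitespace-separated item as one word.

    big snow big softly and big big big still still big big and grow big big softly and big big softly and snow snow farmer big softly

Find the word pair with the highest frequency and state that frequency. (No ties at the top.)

Bigram frequencies (highest first):
  big big: 5
  big softly: 4
  softly and: 3
  and big: 2
  big snow: 1
  snow big: 1
  … (10 more, each ≤ 1)

"big big", 5 times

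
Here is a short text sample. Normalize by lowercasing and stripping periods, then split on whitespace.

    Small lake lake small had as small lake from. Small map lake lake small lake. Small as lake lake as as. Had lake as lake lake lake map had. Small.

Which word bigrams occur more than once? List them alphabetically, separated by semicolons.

Bigram counts meeting the condition (more than once):
  as lake: 2
  lake as: 2
  lake lake: 5
  lake small: 3
  small lake: 3

as lake; lake as; lake lake; lake small; small lake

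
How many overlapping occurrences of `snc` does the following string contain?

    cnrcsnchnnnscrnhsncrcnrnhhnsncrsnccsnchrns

Sliding a length-3 window over the 42 characters (40 positions):
  position 5–7: snc
  position 17–19: snc
  position 28–30: snc
  position 32–34: snc
  position 36–38: snc

5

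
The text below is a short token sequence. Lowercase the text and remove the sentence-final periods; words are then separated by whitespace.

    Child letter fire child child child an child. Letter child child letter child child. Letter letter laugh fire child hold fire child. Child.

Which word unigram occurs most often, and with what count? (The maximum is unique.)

"child", 12 times

Unigram frequencies (highest first):
  child: 12
  letter: 5
  fire: 3
  an: 1
  laugh: 1
  hold: 1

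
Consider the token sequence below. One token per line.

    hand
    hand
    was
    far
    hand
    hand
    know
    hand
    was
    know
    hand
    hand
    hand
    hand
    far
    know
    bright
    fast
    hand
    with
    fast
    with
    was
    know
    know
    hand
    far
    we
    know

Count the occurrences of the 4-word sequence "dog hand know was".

Scanning the 26 overlapping 4-gram windows for "dog hand know was":
  (none found)

0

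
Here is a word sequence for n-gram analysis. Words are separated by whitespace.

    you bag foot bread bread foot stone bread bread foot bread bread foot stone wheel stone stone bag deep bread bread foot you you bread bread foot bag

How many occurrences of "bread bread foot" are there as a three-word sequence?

Scanning the 26 overlapping trigram windows for "bread bread foot":
  position 4–6: bread bread foot
  position 8–10: bread bread foot
  position 11–13: bread bread foot
  position 20–22: bread bread foot
  position 25–27: bread bread foot

5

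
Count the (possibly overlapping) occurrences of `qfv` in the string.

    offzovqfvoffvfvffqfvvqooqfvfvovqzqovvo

3

Sliding a length-3 window over the 38 characters (36 positions):
  position 7–9: qfv
  position 18–20: qfv
  position 25–27: qfv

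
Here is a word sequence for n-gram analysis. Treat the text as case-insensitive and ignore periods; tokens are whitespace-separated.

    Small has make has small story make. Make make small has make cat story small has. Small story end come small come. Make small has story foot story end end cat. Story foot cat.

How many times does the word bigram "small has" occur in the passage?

4

Scanning the 33 overlapping bigram windows for "small has":
  position 1–2: small has
  position 10–11: small has
  position 15–16: small has
  position 24–25: small has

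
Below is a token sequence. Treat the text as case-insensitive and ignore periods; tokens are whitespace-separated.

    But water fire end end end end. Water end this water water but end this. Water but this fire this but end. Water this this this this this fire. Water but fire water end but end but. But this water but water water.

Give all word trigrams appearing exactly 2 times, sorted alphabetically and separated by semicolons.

Trigram counts meeting the condition (exactly 2 times):
  end end end: 2
  end this water: 2
  this water but: 2

end end end; end this water; this water but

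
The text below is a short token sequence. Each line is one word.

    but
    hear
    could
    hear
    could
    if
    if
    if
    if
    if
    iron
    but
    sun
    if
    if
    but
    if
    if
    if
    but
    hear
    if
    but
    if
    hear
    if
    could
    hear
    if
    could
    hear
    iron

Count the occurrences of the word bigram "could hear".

3

Scanning the 31 overlapping bigram windows for "could hear":
  position 3–4: could hear
  position 27–28: could hear
  position 30–31: could hear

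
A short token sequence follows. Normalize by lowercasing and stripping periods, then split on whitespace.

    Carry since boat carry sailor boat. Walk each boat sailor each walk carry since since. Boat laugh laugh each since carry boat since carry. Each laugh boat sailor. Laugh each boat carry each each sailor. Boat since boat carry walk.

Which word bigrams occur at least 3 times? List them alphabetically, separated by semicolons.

Bigram counts meeting the condition (at least 3 times):
  boat carry: 3
  since boat: 3

boat carry; since boat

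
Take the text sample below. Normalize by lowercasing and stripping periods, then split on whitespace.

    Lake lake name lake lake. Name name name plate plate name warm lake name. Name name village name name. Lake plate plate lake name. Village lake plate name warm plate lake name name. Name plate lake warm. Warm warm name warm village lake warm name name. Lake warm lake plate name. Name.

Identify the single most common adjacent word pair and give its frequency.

"name name", 9 times

Bigram frequencies (highest first):
  name name: 9
  lake name: 5
  name lake: 3
  plate name: 3
  name warm: 3
  lake plate: 3
  … (13 more, each ≤ 3)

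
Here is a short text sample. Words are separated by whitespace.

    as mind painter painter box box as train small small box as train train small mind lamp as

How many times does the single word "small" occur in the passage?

3

Scanning the 18 tokens for "small":
  position 9: small
  position 10: small
  position 15: small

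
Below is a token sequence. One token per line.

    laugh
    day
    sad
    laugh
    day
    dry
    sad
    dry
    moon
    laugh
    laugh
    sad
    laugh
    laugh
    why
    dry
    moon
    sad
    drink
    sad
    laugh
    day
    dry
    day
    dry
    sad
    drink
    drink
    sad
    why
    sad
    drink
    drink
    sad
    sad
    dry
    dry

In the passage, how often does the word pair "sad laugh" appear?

Scanning the 36 overlapping bigram windows for "sad laugh":
  position 3–4: sad laugh
  position 12–13: sad laugh
  position 20–21: sad laugh

3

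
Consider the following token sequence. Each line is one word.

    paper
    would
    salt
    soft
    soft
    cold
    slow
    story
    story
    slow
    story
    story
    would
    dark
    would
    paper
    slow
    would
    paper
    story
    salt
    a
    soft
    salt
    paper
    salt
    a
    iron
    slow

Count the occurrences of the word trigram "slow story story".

Scanning the 27 overlapping trigram windows for "slow story story":
  position 7–9: slow story story
  position 10–12: slow story story

2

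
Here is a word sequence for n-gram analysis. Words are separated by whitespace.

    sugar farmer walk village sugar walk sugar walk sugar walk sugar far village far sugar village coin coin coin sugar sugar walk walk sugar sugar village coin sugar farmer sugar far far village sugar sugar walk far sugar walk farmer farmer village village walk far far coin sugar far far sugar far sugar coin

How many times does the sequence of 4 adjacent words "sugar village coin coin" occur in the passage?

1

Scanning the 51 overlapping 4-gram windows for "sugar village coin coin":
  position 15–18: sugar village coin coin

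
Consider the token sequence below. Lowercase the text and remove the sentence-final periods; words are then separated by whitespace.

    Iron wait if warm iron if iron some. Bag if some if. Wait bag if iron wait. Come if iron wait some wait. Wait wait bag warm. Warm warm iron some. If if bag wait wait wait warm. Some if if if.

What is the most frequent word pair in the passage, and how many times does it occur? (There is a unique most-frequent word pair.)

"wait wait", 4 times

Bigram frequencies (highest first):
  wait wait: 4
  iron wait: 3
  if iron: 3
  some if: 3
  if if: 3
  warm iron: 2
  … (19 more, each ≤ 2)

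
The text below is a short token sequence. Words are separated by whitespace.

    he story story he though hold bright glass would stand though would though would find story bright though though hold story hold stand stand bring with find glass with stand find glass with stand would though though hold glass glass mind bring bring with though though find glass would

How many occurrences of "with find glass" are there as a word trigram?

1

Scanning the 47 overlapping trigram windows for "with find glass":
  position 26–28: with find glass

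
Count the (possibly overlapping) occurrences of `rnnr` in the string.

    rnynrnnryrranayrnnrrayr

Sliding a length-4 window over the 23 characters (20 positions):
  position 5–8: rnnr
  position 16–19: rnnr

2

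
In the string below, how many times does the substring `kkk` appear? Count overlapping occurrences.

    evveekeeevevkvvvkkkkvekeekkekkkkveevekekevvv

Sliding a length-3 window over the 44 characters (42 positions):
  position 17–19: kkk
  position 18–20: kkk
  position 29–31: kkk
  position 30–32: kkk

4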